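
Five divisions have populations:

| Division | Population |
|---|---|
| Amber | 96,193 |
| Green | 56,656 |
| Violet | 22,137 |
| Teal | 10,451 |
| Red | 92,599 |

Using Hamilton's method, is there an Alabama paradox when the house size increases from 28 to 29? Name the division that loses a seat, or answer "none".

At 28 seats: Amber 10, Green 6, Violet 2, Teal 1, Red 9.
At 29 seats: Amber 10, Green 6, Violet 2, Teal 1, Red 10.
No division's allocation decreased.

none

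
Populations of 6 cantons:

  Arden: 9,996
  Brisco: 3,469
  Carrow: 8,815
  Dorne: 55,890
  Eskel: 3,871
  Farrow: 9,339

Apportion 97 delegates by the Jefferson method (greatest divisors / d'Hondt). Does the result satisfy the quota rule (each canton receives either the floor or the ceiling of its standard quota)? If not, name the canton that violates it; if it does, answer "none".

Standard quotas: Arden 10.611, Brisco 3.682, Carrow 9.357, Dorne 59.327, Eskel 4.109, Farrow 9.913.
Jefferson allocation: Arden 10, Brisco 3, Carrow 9, Dorne 61, Eskel 4, Farrow 10.
Dorne has quota 59.327 (lower 59, upper 60) but receives 61 — outside the quota interval.

Dorne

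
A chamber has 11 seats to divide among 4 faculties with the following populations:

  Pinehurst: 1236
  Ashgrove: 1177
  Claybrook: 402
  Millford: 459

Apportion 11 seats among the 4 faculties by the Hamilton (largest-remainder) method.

Pinehurst 4; Ashgrove 4; Claybrook 1; Millford 2

The standard divisor is 3274/11 ≈ 297.636.
Standard quotas: Pinehurst 4.153, Ashgrove 3.954, Claybrook 1.351, Millford 1.542.
Lower quotas: Pinehurst 4, Ashgrove 3, Claybrook 1, Millford 1 (sum 9, leaving 2 seats).
Remainders in descending order: Ashgrove 0.954, Millford 0.542, Claybrook 0.351, Pinehurst 0.153.
The surplus seats go to Ashgrove, Millford.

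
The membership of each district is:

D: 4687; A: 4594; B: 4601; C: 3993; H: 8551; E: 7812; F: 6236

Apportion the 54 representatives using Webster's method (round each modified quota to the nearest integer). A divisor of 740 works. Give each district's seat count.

D: 6, A: 6, B: 6, C: 5, H: 12, E: 11, F: 8

With modified divisor 740: modified quotas D 6.334, A 6.208, B 6.218, C 5.396, H 11.555, E 10.557, F 8.427.
Rounding to the nearest integer: D 6, A 6, B 6, C 5, H 12, E 11, F 8 (total 54).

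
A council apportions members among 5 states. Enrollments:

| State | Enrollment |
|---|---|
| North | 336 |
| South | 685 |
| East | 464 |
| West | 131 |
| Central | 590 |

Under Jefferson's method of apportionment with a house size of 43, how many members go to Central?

12

Standard divisor 2206/43 ≈ 51.302; standard quotas: North 6.549, South 13.352, East 9.044, West 2.553, Central 11.500.
Rounding down gives 6, 13, 9, 2, 11 = 41 seats, so the divisor must be adjusted.
With modified divisor 48.5: modified quotas North 6.928, South 14.124, East 9.567, West 2.701, Central 12.165.
Rounding down: North 6, South 14, East 9, West 2, Central 12 (total 43).
Central receives 12.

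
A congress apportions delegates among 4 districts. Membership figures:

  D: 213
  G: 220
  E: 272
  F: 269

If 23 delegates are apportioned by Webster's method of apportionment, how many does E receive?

7

Standard divisor 974/23 ≈ 42.348; standard quotas: D 5.030, G 5.195, E 6.423, F 6.352.
Rounding to the nearest integer gives 5, 5, 6, 6 = 22 seats, so the divisor must be adjusted.
With modified divisor 41.6: modified quotas D 5.120, G 5.288, E 6.538, F 6.466.
Rounding to the nearest integer: D 5, G 5, E 7, F 6 (total 23).
E receives 7.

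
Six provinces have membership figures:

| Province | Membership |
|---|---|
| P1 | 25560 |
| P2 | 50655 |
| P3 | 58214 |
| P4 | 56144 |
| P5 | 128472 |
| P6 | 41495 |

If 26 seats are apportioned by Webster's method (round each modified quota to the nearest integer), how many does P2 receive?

4

Standard divisor 360540/26 ≈ 13866.923; standard quotas: P1 1.843, P2 3.653, P3 4.198, P4 4.049, P5 9.265, P6 2.992.
Rounding to the nearest integer gives P1 2, P2 4, P3 4, P4 4, P5 9, P6 3 — total 26, matching the house size, so no adjustment is needed.
P2 receives 4.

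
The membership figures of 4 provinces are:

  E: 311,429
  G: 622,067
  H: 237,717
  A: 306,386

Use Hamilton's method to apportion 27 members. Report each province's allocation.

The standard divisor is 1477599/27 ≈ 54725.889.
Standard quotas: E 5.6907, G 11.3670, H 4.3438, A 5.5986.
Lower quotas: E 5, G 11, H 4, A 5 (sum 25, leaving 2 seats).
Remainders in descending order: E 0.6907, A 0.5986, G 0.3670, H 0.3438.
The surplus seats go to E, A.

E 6, G 11, H 4, A 6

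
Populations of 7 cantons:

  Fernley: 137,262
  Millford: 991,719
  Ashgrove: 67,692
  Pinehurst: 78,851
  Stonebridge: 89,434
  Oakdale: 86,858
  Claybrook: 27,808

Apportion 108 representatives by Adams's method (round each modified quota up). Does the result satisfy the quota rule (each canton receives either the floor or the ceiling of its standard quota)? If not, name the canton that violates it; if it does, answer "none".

Millford

Standard quotas: Fernley 10.019, Millford 72.387, Ashgrove 4.941, Pinehurst 5.755, Stonebridge 6.528, Oakdale 6.340, Claybrook 2.030.
Adams allocation: Fernley 10, Millford 71, Ashgrove 5, Pinehurst 6, Stonebridge 7, Oakdale 7, Claybrook 2.
Millford has quota 72.387 (lower 72, upper 73) but receives 71 — outside the quota interval.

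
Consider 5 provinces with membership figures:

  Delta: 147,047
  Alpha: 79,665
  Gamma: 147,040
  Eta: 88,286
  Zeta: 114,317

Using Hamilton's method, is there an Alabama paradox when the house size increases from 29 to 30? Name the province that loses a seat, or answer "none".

Eta

At 29 seats: Delta 7, Alpha 4, Gamma 7, Eta 5, Zeta 6.
At 30 seats: Delta 8, Alpha 4, Gamma 8, Eta 4, Zeta 6.
Eta drops from 5 to 4.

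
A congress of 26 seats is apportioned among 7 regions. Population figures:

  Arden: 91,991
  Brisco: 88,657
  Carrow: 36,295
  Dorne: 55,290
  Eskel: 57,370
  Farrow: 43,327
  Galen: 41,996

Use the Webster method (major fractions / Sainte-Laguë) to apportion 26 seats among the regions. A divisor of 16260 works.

Arden 6; Brisco 5; Carrow 2; Dorne 3; Eskel 4; Farrow 3; Galen 3

With modified divisor 16260: modified quotas Arden 5.658, Brisco 5.452, Carrow 2.232, Dorne 3.400, Eskel 3.528, Farrow 2.665, Galen 2.583.
Rounding to the nearest integer: Arden 6, Brisco 5, Carrow 2, Dorne 3, Eskel 4, Farrow 3, Galen 3 (total 26).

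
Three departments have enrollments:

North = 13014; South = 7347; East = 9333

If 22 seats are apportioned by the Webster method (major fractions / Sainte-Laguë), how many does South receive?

5

Standard divisor 29694/22 ≈ 1349.727; standard quotas: North 9.642, South 5.443, East 6.915.
Rounding to the nearest integer gives North 10, South 5, East 7 — total 22, matching the house size, so no adjustment is needed.
South receives 5.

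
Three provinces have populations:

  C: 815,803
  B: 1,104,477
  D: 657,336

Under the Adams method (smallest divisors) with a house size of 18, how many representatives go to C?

Standard divisor 2577616/18 ≈ 143200.889; standard quotas: C 5.697, B 7.713, D 4.590.
Rounding up gives 6, 8, 5 = 19 seats, so the divisor must be adjusted.
With modified divisor 160500: modified quotas C 5.083, B 6.881, D 4.096.
Rounding up: C 6, B 7, D 5 (total 18).
C receives 6.

6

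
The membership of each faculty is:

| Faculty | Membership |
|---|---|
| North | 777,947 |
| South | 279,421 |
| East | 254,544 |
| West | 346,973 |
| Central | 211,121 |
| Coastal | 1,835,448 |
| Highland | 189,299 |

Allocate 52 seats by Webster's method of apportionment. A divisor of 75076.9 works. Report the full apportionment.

North 10, South 4, East 3, West 5, Central 3, Coastal 24, Highland 3

With modified divisor 75076.9: modified quotas North 10.362, South 3.722, East 3.390, West 4.622, Central 2.812, Coastal 24.448, Highland 2.521.
Rounding to the nearest integer: North 10, South 4, East 3, West 5, Central 3, Coastal 24, Highland 3 (total 52).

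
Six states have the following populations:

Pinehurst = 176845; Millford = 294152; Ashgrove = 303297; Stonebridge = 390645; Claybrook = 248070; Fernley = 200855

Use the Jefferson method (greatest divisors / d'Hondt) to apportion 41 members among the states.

Pinehurst 4, Millford 8, Ashgrove 8, Stonebridge 10, Claybrook 6, Fernley 5

Standard divisor 1613864/41 ≈ 39362.537; standard quotas: Pinehurst 4.493, Millford 7.473, Ashgrove 7.705, Stonebridge 9.924, Claybrook 6.302, Fernley 5.103.
Rounding down gives 4, 7, 7, 9, 6, 5 = 38 seats, so the divisor must be adjusted.
With modified divisor 36100: modified quotas Pinehurst 4.899, Millford 8.148, Ashgrove 8.402, Stonebridge 10.821, Claybrook 6.872, Fernley 5.564.
Rounding down: Pinehurst 4, Millford 8, Ashgrove 8, Stonebridge 10, Claybrook 6, Fernley 5 (total 41).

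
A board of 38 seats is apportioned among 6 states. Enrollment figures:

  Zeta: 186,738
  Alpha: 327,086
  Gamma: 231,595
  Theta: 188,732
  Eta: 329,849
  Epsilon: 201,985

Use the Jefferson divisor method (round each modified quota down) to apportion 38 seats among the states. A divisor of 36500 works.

With modified divisor 36500: modified quotas Zeta 5.116, Alpha 8.961, Gamma 6.345, Theta 5.171, Eta 9.037, Epsilon 5.534.
Rounding down: Zeta 5, Alpha 8, Gamma 6, Theta 5, Eta 9, Epsilon 5 (total 38).

Zeta 5; Alpha 8; Gamma 6; Theta 5; Eta 9; Epsilon 5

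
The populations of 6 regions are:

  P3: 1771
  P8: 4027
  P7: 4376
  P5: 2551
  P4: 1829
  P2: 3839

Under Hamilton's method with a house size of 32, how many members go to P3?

3

Standard divisor: 18393 ÷ 32 ≈ 574.781.
Standard quotas: P3 3.081, P8 7.006, P7 7.613, P5 4.438, P4 3.182, P2 6.679.
Lower quotas: P3 3, P8 7, P7 7, P5 4, P4 3, P2 6 (sum 30, leaving 2 seats).
Remainders in descending order: P2 0.679, P7 0.613, P5 0.438, P4 0.182, P3 0.081, P8 0.006.
The surplus seats go to P2, P7.
P3 receives 3.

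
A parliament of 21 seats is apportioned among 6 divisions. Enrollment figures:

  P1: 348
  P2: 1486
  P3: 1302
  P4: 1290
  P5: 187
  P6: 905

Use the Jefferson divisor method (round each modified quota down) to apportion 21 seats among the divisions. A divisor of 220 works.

With modified divisor 220: modified quotas P1 1.582, P2 6.755, P3 5.918, P4 5.864, P5 0.850, P6 4.114.
Rounding down: P1 1, P2 6, P3 5, P4 5, P5 0, P6 4 (total 21).

P1=1, P2=6, P3=5, P4=5, P5=0, P6=4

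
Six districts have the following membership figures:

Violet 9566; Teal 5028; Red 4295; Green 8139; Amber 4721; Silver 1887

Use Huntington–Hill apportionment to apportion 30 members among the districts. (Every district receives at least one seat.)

With divisor 1126: modified quotas Violet 8.496, Teal 4.465, Red 3.814, Green 7.228, Amber 4.193, Silver 1.676.
Geometric-mean thresholds: Violet √(8·9)=8.485, Teal √(4·5)=4.472, Red √(3·4)=3.464, Green √(7·8)=7.483, Amber √(4·5)=4.472, Silver √(1·2)=1.414.
Each quota rounded against its threshold gives Violet 9, Teal 4, Red 4, Green 7, Amber 4, Silver 2 (total 30).

Violet: 9, Teal: 4, Red: 4, Green: 7, Amber: 4, Silver: 2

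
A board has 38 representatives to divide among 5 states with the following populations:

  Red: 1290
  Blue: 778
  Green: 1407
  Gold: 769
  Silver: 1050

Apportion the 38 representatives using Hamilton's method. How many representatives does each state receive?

Red 9, Blue 6, Green 10, Gold 5, Silver 8

The standard divisor is 5294/38 ≈ 139.316.
Standard quotas: Red 9.260, Blue 5.584, Green 10.099, Gold 5.520, Silver 7.537.
Lower quotas: Red 9, Blue 5, Green 10, Gold 5, Silver 7 (sum 36, leaving 2 seats).
Remainders in descending order: Blue 0.584, Silver 0.537, Gold 0.520, Red 0.260, Green 0.099.
Largest remainders: Blue, Silver receive the extra seats.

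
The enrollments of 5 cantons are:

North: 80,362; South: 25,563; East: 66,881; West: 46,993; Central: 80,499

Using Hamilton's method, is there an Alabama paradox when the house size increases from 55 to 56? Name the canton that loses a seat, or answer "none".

none

At 55 seats: North 15, South 5, East 12, West 8, Central 15.
At 56 seats: North 15, South 5, East 12, West 9, Central 15.
No canton's allocation decreased.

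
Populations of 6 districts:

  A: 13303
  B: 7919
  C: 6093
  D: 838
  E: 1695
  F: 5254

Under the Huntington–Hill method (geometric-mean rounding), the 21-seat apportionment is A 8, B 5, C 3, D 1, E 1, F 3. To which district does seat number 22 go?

C

Priority for the next seat is population ÷ (√(s·(s+1))).
Priorities: A 1567.774, B 1445.805, C 1758.898, D 592.555, E 1198.546, F 1516.699.
Highest priority: C.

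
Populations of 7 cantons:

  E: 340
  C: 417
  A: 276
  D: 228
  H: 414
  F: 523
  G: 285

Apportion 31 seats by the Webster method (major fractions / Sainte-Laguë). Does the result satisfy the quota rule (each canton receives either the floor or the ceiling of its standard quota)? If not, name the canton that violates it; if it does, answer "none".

none

Standard quotas: E 4.245, C 5.206, A 3.446, D 2.847, H 5.169, F 6.530, G 3.558.
Webster allocation: E 4, C 5, A 3, D 3, H 5, F 7, G 4.
Every allocation lies between the lower and upper quota.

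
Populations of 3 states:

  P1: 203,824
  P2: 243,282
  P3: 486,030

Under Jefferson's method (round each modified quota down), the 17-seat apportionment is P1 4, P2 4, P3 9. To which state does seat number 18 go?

P2

Priority for the next seat is population ÷ (current seats + 1).
Priorities: P1 40764.800, P2 48656.400, P3 48603.000.
Highest priority: P2.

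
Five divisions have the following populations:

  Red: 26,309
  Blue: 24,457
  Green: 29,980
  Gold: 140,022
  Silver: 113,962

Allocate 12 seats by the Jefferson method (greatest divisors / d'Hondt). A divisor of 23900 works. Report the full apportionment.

Red 1; Blue 1; Green 1; Gold 5; Silver 4

With modified divisor 23900: modified quotas Red 1.101, Blue 1.023, Green 1.254, Gold 5.859, Silver 4.768.
Rounding down: Red 1, Blue 1, Green 1, Gold 5, Silver 4 (total 12).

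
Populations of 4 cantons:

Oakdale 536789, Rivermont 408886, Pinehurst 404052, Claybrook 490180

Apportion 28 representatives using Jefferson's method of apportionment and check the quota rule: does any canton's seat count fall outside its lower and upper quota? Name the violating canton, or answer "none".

none

Standard quotas: Oakdale 8.169, Rivermont 6.222, Pinehurst 6.149, Claybrook 7.460.
Jefferson allocation: Oakdale 8, Rivermont 6, Pinehurst 6, Claybrook 8.
Every allocation lies between the lower and upper quota.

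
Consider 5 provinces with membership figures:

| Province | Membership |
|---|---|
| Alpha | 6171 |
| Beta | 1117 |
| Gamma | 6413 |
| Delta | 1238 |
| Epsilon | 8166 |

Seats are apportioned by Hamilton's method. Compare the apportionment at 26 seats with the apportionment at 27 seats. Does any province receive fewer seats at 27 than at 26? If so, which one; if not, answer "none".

Delta

At 26 seats: Alpha 7, Beta 1, Gamma 7, Delta 2, Epsilon 9.
At 27 seats: Alpha 7, Beta 1, Gamma 8, Delta 1, Epsilon 10.
Delta drops from 2 to 1.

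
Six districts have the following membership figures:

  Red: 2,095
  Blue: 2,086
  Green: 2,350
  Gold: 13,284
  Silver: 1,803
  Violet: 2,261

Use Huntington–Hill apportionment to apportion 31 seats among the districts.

With divisor 782: modified quotas Red 2.679, Blue 2.668, Green 3.005, Gold 16.987, Silver 2.306, Violet 2.891.
Geometric-mean thresholds: Red √(2·3)=2.449, Blue √(2·3)=2.449, Green √(3·4)=3.464, Gold √(16·17)=16.492, Silver √(2·3)=2.449, Violet √(2·3)=2.449.
Each quota rounded against its threshold gives Red 3, Blue 3, Green 3, Gold 17, Silver 2, Violet 3 (total 31).

Red 3; Blue 3; Green 3; Gold 17; Silver 2; Violet 3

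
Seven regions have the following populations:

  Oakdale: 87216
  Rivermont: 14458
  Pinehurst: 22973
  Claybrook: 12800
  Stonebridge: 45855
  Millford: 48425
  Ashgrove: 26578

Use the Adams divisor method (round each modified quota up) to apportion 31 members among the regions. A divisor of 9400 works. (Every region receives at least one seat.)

With modified divisor 9400: modified quotas Oakdale 9.278, Rivermont 1.538, Pinehurst 2.444, Claybrook 1.362, Stonebridge 4.878, Millford 5.152, Ashgrove 2.827.
Rounding up: Oakdale 10, Rivermont 2, Pinehurst 3, Claybrook 2, Stonebridge 5, Millford 6, Ashgrove 3 (total 31).

Oakdale 10, Rivermont 2, Pinehurst 3, Claybrook 2, Stonebridge 5, Millford 6, Ashgrove 3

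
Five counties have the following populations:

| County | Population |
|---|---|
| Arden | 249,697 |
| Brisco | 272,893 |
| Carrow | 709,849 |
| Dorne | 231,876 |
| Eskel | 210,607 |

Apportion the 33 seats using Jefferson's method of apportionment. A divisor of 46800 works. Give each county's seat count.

With modified divisor 46800: modified quotas Arden 5.335, Brisco 5.831, Carrow 15.168, Dorne 4.955, Eskel 4.500.
Rounding down: Arden 5, Brisco 5, Carrow 15, Dorne 4, Eskel 4 (total 33).

Arden 5; Brisco 5; Carrow 15; Dorne 4; Eskel 4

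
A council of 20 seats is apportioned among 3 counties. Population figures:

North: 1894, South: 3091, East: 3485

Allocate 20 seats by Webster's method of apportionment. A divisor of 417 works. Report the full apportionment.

With modified divisor 417: modified quotas North 4.542, South 7.412, East 8.357.
Rounding to the nearest integer: North 5, South 7, East 8 (total 20).

North 5, South 7, East 8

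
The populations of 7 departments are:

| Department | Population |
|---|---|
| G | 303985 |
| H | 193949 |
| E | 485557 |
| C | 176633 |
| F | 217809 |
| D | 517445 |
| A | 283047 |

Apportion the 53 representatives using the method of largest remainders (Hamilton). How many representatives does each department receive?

G 7, H 5, E 12, C 4, F 5, D 13, A 7

The standard divisor is 2178425/53 ≈ 41102.358.
Standard quotas: G 7.3958, H 4.7187, E 11.8134, C 4.2974, F 5.2992, D 12.5892, A 6.8864.
Lower quotas: G 7, H 4, E 11, C 4, F 5, D 12, A 6 (sum 49, leaving 4 seats).
Remainders in descending order: A 0.8864, E 0.8134, H 0.7187, D 0.5892, G 0.3958, F 0.2992, C 0.2974.
The surplus seats go to A, E, H, D.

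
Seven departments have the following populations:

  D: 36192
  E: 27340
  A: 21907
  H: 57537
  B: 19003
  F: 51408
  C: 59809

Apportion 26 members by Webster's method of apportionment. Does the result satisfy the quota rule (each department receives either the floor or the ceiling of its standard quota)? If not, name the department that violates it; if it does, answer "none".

none

Standard quotas: D 3.444, E 2.602, A 2.085, H 5.476, B 1.809, F 4.892, C 5.692.
Webster allocation: D 3, E 3, A 2, H 5, B 2, F 5, C 6.
Every allocation lies between the lower and upper quota.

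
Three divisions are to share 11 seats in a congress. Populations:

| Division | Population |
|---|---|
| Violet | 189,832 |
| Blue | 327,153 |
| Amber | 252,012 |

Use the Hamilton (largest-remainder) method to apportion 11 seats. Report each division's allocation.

Violet 3; Blue 5; Amber 3

Total 768997; standard divisor 768997/11 ≈ 69908.818.
Standard quotas: Violet 2.7154, Blue 4.6797, Amber 3.6049.
Lower quotas: Violet 2, Blue 4, Amber 3 (sum 9, leaving 2 seats).
Remainders in descending order: Violet 0.7154, Blue 0.6797, Amber 0.6049.
The surplus seats go to Violet, Blue.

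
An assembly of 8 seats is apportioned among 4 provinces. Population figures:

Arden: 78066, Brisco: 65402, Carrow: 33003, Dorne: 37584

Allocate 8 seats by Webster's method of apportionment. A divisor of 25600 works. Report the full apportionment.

With modified divisor 25600: modified quotas Arden 3.049, Brisco 2.555, Carrow 1.289, Dorne 1.468.
Rounding to the nearest integer: Arden 3, Brisco 3, Carrow 1, Dorne 1 (total 8).

Arden 3, Brisco 3, Carrow 1, Dorne 1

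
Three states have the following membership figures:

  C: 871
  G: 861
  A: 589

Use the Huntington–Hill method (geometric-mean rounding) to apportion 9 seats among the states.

C 4, G 3, A 2

With divisor 250: modified quotas C 3.484, G 3.444, A 2.356.
Geometric-mean thresholds: C √(3·4)=3.464, G √(3·4)=3.464, A √(2·3)=2.449.
Each quota rounded against its threshold gives C 4, G 3, A 2 (total 9).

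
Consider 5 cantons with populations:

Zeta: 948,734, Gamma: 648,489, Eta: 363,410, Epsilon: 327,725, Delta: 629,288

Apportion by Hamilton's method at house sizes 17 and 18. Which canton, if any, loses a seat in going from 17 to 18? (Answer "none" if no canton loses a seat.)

none

At 17 seats: Zeta 5, Gamma 4, Eta 2, Epsilon 2, Delta 4.
At 18 seats: Zeta 6, Gamma 4, Eta 2, Epsilon 2, Delta 4.
No canton's allocation decreased.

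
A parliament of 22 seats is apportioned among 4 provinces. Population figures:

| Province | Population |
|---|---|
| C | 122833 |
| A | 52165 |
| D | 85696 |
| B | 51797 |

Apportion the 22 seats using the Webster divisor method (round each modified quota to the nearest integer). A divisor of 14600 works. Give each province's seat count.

With modified divisor 14600: modified quotas C 8.413, A 3.573, D 5.870, B 3.548.
Rounding to the nearest integer: C 8, A 4, D 6, B 4 (total 22).

C 8, A 4, D 6, B 4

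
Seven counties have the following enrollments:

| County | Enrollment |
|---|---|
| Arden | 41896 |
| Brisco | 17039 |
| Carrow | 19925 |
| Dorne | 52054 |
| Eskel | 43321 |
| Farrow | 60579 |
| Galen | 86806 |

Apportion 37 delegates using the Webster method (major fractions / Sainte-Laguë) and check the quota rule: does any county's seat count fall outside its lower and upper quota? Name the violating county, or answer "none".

none

Standard quotas: Arden 4.820, Brisco 1.960, Carrow 2.292, Dorne 5.988, Eskel 4.984, Farrow 6.969, Galen 9.986.
Webster allocation: Arden 5, Brisco 2, Carrow 2, Dorne 6, Eskel 5, Farrow 7, Galen 10.
Every allocation lies between the lower and upper quota.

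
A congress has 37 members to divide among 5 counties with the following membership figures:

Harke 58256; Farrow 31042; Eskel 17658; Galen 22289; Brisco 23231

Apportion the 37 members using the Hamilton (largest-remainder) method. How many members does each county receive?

Harke: 14, Farrow: 8, Eskel: 4, Galen: 5, Brisco: 6

Total 152476; standard divisor 152476/37 ≈ 4120.973.
Standard quotas: Harke 14.1365, Farrow 7.5327, Eskel 4.2849, Galen 5.4087, Brisco 5.6373.
Lower quotas: Harke 14, Farrow 7, Eskel 4, Galen 5, Brisco 5 (sum 35, leaving 2 seats).
Remainders in descending order: Brisco 0.6373, Farrow 0.5327, Galen 0.4087, Eskel 0.2849, Harke 0.1365.
Largest remainders: Brisco, Farrow receive the extra seats.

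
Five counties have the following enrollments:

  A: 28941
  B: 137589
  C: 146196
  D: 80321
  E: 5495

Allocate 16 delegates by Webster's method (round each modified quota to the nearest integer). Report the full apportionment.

A 1, B 6, C 6, D 3, E 0

Standard divisor 398542/16 ≈ 24908.875; standard quotas: A 1.162, B 5.524, C 5.869, D 3.225, E 0.221.
Rounding to the nearest integer gives A 1, B 6, C 6, D 3, E 0 — total 16, matching the house size, so no adjustment is needed.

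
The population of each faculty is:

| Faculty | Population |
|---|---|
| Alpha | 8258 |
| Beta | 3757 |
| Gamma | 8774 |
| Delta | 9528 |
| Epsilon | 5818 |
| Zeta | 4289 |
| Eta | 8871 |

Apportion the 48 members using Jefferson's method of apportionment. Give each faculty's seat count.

Alpha=8, Beta=3, Gamma=9, Delta=9, Epsilon=6, Zeta=4, Eta=9

Standard divisor 49295/48 ≈ 1026.979; standard quotas: Alpha 8.041, Beta 3.658, Gamma 8.544, Delta 9.278, Epsilon 5.665, Zeta 4.176, Eta 8.638.
Rounding down gives 8, 3, 8, 9, 5, 4, 8 = 45 seats, so the divisor must be adjusted.
With modified divisor 960: modified quotas Alpha 8.602, Beta 3.914, Gamma 9.140, Delta 9.925, Epsilon 6.060, Zeta 4.468, Eta 9.241.
Rounding down: Alpha 8, Beta 3, Gamma 9, Delta 9, Epsilon 6, Zeta 4, Eta 9 (total 48).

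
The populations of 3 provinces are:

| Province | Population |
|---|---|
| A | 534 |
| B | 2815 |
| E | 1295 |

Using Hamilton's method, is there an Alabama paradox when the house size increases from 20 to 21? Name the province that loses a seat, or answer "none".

At 20 seats: A 2, B 12, E 6.
At 21 seats: A 2, B 13, E 6.
No province's allocation decreased.

none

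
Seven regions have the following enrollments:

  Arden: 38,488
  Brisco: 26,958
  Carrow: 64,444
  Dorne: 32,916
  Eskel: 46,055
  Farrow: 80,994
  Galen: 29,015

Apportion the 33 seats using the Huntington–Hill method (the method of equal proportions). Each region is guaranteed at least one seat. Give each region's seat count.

Arden 4, Brisco 3, Carrow 7, Dorne 3, Eskel 5, Farrow 8, Galen 3

With divisor 9745: modified quotas Arden 3.950, Brisco 2.766, Carrow 6.613, Dorne 3.378, Eskel 4.726, Farrow 8.311, Galen 2.977.
Geometric-mean thresholds: Arden √(3·4)=3.464, Brisco √(2·3)=2.449, Carrow √(6·7)=6.481, Dorne √(3·4)=3.464, Eskel √(4·5)=4.472, Farrow √(8·9)=8.485, Galen √(2·3)=2.449.
Each quota rounded against its threshold gives Arden 4, Brisco 3, Carrow 7, Dorne 3, Eskel 5, Farrow 8, Galen 3 (total 33).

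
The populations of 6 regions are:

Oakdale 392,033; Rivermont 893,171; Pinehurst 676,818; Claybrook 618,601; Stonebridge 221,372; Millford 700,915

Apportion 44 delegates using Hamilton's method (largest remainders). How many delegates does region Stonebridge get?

3

Total 3502910; standard divisor 3502910/44 ≈ 79611.591.
Standard quotas: Oakdale 4.9243, Rivermont 11.2191, Pinehurst 8.5015, Claybrook 7.7702, Stonebridge 2.7807, Millford 8.8042.
Lower quotas: Oakdale 4, Rivermont 11, Pinehurst 8, Claybrook 7, Stonebridge 2, Millford 8 (sum 40, leaving 4 seats).
Remainders in descending order: Oakdale 0.9243, Millford 0.8042, Stonebridge 0.7807, Claybrook 0.7702, Pinehurst 0.5015, Rivermont 0.2191.
The surplus seats go to Oakdale, Millford, Stonebridge, Claybrook.
Stonebridge receives 3.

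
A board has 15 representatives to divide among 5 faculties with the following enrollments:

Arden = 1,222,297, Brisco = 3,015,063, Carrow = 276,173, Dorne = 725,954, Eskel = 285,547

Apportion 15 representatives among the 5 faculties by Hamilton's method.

Standard divisor: 5525034 ÷ 15 ≈ 368335.6.
Standard quotas: Arden 3.3184, Brisco 8.1856, Carrow 0.7498, Dorne 1.9709, Eskel 0.7752.
Lower quotas: Arden 3, Brisco 8, Carrow 0, Dorne 1, Eskel 0 (sum 12, leaving 3 seats).
Remainders in descending order: Dorne 0.9709, Eskel 0.7752, Carrow 0.7498, Arden 0.3184, Brisco 0.1856.
The surplus seats go to Dorne, Eskel, Carrow.

Arden=3, Brisco=8, Carrow=1, Dorne=2, Eskel=1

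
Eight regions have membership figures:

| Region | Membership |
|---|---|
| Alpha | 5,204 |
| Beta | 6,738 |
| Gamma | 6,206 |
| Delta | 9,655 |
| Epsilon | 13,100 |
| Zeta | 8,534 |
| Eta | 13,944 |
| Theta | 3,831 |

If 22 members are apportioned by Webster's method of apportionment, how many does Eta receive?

5

Standard divisor 67212/22 ≈ 3055.091; standard quotas: Alpha 1.703, Beta 2.205, Gamma 2.031, Delta 3.160, Epsilon 4.288, Zeta 2.793, Eta 4.564, Theta 1.254.
Rounding to the nearest integer gives Alpha 2, Beta 2, Gamma 2, Delta 3, Epsilon 4, Zeta 3, Eta 5, Theta 1 — total 22, matching the house size, so no adjustment is needed.
Eta receives 5.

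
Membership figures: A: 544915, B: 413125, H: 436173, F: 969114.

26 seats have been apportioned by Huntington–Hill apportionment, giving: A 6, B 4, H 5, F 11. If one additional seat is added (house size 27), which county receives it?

B

Priority for the next seat is population ÷ (√(s·(s+1))).
Priorities: A 84082.210, B 92377.558, H 79633.930, F 84350.547.
Highest priority: B.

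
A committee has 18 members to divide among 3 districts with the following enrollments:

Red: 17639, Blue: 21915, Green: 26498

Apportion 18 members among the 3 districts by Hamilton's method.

Red 5, Blue 6, Green 7

Standard divisor: 66052 ÷ 18 ≈ 3669.556.
Standard quotas: Red 4.8068, Blue 5.9721, Green 7.2210.
Lower quotas: Red 4, Blue 5, Green 7 (sum 16, leaving 2 seats).
Remainders in descending order: Blue 0.9721, Red 0.8068, Green 0.2210.
Largest remainders: Blue, Red receive the extra seats.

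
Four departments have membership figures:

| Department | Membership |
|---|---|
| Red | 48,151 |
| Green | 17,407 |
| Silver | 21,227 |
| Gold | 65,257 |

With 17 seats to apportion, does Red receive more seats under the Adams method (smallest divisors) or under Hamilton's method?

Adams: Red 5, Green 2, Silver 3, Gold 7.
Hamilton: Red 6, Green 2, Silver 2, Gold 7.
Red gets 5 under Adams and 6 under Hamilton.

Hamilton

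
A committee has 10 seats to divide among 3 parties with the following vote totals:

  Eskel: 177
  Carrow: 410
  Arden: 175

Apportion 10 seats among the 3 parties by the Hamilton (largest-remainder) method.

Total 762; standard divisor 762/10 ≈ 76.2.
Standard quotas: Eskel 2.323, Carrow 5.381, Arden 2.297.
Lower quotas: Eskel 2, Carrow 5, Arden 2 (sum 9, leaving 1 seat).
Remainders in descending order: Carrow 0.381, Eskel 0.323, Arden 0.297.
The surplus seat goes to Carrow.

Eskel 2, Carrow 6, Arden 2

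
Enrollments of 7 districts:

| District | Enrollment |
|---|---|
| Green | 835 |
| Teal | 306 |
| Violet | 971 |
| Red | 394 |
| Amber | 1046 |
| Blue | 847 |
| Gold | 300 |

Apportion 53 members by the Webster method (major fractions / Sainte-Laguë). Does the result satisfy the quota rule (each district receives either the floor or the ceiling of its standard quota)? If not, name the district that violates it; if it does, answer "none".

none

Standard quotas: Green 9.418, Teal 3.451, Violet 10.952, Red 4.444, Amber 11.798, Blue 9.553, Gold 3.384.
Webster allocation: Green 10, Teal 3, Violet 11, Red 4, Amber 12, Blue 10, Gold 3.
Every allocation lies between the lower and upper quota.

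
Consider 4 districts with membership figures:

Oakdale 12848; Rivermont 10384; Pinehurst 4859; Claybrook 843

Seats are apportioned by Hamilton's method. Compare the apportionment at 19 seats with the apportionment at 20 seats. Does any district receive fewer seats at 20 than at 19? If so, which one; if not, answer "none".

At 19 seats: Oakdale 8, Rivermont 7, Pinehurst 3, Claybrook 1.
At 20 seats: Oakdale 9, Rivermont 7, Pinehurst 3, Claybrook 1.
No district's allocation decreased.

none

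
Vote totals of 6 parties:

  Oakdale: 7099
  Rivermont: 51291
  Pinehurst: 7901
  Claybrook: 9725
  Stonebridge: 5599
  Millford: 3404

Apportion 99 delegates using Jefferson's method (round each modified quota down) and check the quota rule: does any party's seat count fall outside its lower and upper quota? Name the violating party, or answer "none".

Rivermont

Standard quotas: Oakdale 8.266, Rivermont 59.726, Pinehurst 9.200, Claybrook 11.324, Stonebridge 6.520, Millford 3.964.
Jefferson allocation: Oakdale 8, Rivermont 61, Pinehurst 9, Claybrook 11, Stonebridge 6, Millford 4.
Rivermont has quota 59.726 (lower 59, upper 60) but receives 61 — outside the quota interval.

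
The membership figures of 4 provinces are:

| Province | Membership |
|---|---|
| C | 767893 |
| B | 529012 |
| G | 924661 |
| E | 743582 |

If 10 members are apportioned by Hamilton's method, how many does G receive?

3

Standard divisor: 2965148 ÷ 10 ≈ 296514.8.
Standard quotas: C 2.5897, B 1.7841, G 3.1184, E 2.5077.
Lower quotas: C 2, B 1, G 3, E 2 (sum 8, leaving 2 seats).
Remainders in descending order: B 0.7841, C 0.5897, E 0.5077, G 0.1184.
Largest remainders: B, C receive the extra seats.
G receives 3.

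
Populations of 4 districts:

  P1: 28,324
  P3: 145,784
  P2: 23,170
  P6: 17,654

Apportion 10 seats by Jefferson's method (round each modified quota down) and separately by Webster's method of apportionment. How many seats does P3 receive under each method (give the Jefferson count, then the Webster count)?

Jefferson: P1 1, P3 8, P2 1, P6 0.
Webster: P1 1, P3 7, P2 1, P6 1.
P3 gets 8 under Jefferson and 7 under Webster.

8 and 7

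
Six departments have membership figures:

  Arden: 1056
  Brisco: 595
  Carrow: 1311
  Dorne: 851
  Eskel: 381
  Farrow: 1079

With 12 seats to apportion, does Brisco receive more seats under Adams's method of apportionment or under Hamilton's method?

Adams

Adams: Arden 2, Brisco 2, Carrow 3, Dorne 2, Eskel 1, Farrow 2.
Hamilton: Arden 2, Brisco 1, Carrow 3, Dorne 2, Eskel 1, Farrow 3.
Brisco gets 2 under Adams and 1 under Hamilton.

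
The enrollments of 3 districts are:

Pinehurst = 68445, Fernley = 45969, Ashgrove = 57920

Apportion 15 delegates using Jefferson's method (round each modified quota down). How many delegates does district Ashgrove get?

Standard divisor 172334/15 ≈ 11488.933; standard quotas: Pinehurst 5.957, Fernley 4.001, Ashgrove 5.041.
Rounding down gives 5, 4, 5 = 14 seats, so the divisor must be adjusted.
With modified divisor 10600: modified quotas Pinehurst 6.457, Fernley 4.337, Ashgrove 5.464.
Rounding down: Pinehurst 6, Fernley 4, Ashgrove 5 (total 15).
Ashgrove receives 5.

5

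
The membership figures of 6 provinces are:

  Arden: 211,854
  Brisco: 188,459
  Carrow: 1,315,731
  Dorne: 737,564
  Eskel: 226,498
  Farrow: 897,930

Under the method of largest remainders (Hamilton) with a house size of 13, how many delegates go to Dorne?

Total 3578036; standard divisor 3578036/13 ≈ 275233.538.
Standard quotas: Arden 0.7697, Brisco 0.6847, Carrow 4.7804, Dorne 2.6798, Eskel 0.8229, Farrow 3.2624.
Lower quotas: Arden 0, Brisco 0, Carrow 4, Dorne 2, Eskel 0, Farrow 3 (sum 9, leaving 4 seats).
Remainders in descending order: Eskel 0.8229, Carrow 0.7804, Arden 0.7697, Brisco 0.6847, Dorne 0.6798, Farrow 0.2624.
Largest remainders: Eskel, Carrow, Arden, Brisco receive the extra seats.
Dorne receives 2.

2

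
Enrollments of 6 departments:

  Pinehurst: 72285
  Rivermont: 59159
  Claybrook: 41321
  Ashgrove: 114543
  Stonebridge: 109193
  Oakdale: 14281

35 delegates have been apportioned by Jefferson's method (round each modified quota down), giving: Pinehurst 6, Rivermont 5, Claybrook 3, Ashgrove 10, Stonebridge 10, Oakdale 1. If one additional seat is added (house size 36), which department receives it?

Priority for the next seat is population ÷ (current seats + 1).
Priorities: Pinehurst 10326.429, Rivermont 9859.833, Claybrook 10330.250, Ashgrove 10413.000, Stonebridge 9926.636, Oakdale 7140.500.
Highest priority: Ashgrove.

Ashgrove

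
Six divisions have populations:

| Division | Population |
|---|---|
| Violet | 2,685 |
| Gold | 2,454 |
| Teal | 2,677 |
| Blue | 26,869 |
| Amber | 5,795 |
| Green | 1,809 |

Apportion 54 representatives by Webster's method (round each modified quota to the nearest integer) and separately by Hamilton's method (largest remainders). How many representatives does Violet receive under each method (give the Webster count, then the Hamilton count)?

Webster: Violet 3, Gold 3, Teal 3, Blue 35, Amber 8, Green 2.
Hamilton: Violet 4, Gold 3, Teal 4, Blue 34, Amber 7, Green 2.
Violet gets 3 under Webster and 4 under Hamilton.

3 and 4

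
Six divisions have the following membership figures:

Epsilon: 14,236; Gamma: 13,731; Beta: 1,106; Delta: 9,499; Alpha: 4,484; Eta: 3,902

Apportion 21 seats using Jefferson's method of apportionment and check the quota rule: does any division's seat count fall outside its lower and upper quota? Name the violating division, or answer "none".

Standard quotas: Epsilon 6.366, Gamma 6.141, Beta 0.495, Delta 4.248, Alpha 2.005, Eta 1.745.
Jefferson allocation: Epsilon 7, Gamma 7, Beta 0, Delta 4, Alpha 2, Eta 1.
Every allocation lies between the lower and upper quota.

none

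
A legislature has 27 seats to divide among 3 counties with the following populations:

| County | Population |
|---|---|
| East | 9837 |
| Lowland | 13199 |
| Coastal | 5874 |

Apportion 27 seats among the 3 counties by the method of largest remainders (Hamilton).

The standard divisor is 28910/27 ≈ 1070.741.
Standard quotas: East 9.1871, Lowland 12.3270, Coastal 5.4859.
Lower quotas: East 9, Lowland 12, Coastal 5 (sum 26, leaving 1 seat).
Remainders in descending order: Coastal 0.4859, Lowland 0.3270, East 0.1871.
Largest remainder: Coastal receives the extra seat.

East 9; Lowland 12; Coastal 6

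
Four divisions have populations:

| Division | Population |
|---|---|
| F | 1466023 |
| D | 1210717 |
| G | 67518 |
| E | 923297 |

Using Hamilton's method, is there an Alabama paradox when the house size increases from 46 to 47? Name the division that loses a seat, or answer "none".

At 46 seats: F 18, D 15, G 1, E 12.
At 47 seats: F 19, D 15, G 1, E 12.
No division's allocation decreased.

none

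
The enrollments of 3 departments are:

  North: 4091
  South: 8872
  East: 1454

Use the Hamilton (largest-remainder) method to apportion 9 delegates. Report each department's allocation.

North: 3, South: 5, East: 1

Standard divisor: 14417 ÷ 9 ≈ 1601.889.
Standard quotas: North 2.5539, South 5.5385, East 0.9077.
Lower quotas: North 2, South 5, East 0 (sum 7, leaving 2 seats).
Remainders in descending order: East 0.9077, North 0.5539, South 0.5385.
The surplus seats go to East, North.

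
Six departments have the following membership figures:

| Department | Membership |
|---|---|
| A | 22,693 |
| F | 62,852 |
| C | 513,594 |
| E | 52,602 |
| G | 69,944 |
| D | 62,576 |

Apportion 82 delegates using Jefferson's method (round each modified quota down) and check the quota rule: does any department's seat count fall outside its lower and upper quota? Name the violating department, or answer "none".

Standard quotas: A 2.373, F 6.572, C 53.700, E 5.500, G 7.313, D 6.543.
Jefferson allocation: A 2, F 6, C 56, E 5, G 7, D 6.
C has quota 53.700 (lower 53, upper 54) but receives 56 — outside the quota interval.

C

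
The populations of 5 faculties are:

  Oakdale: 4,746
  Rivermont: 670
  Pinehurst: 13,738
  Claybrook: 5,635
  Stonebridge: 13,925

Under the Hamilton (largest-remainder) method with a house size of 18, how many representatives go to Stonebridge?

The standard divisor is 38714/18 ≈ 2150.778.
Standard quotas: Oakdale 2.2066, Rivermont 0.3115, Pinehurst 6.3875, Claybrook 2.6200, Stonebridge 6.4744.
Lower quotas: Oakdale 2, Rivermont 0, Pinehurst 6, Claybrook 2, Stonebridge 6 (sum 16, leaving 2 seats).
Remainders in descending order: Claybrook 0.6200, Stonebridge 0.4744, Pinehurst 0.3875, Rivermont 0.3115, Oakdale 0.2066.
The surplus seats go to Claybrook, Stonebridge.
Stonebridge receives 7.

7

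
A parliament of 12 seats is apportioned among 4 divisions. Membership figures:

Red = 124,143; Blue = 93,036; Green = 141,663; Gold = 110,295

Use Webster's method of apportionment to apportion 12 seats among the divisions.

Red=3, Blue=2, Green=4, Gold=3

Standard divisor 469137/12 ≈ 39094.75; standard quotas: Red 3.175, Blue 2.380, Green 3.624, Gold 2.821.
Rounding to the nearest integer gives Red 3, Blue 2, Green 4, Gold 3 — total 12, matching the house size, so no adjustment is needed.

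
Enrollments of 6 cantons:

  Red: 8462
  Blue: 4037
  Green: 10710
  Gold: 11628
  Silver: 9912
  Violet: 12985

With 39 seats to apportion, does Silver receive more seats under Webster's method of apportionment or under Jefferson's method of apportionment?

Jefferson

Webster: Red 6, Blue 3, Green 7, Gold 8, Silver 6, Violet 9.
Jefferson: Red 6, Blue 2, Green 7, Gold 8, Silver 7, Violet 9.
Silver gets 6 under Webster and 7 under Jefferson.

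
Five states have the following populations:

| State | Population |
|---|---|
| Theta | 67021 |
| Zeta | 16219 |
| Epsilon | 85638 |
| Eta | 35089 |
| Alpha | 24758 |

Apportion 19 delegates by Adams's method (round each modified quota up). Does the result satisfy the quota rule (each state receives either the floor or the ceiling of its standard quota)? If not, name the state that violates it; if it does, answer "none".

Standard quotas: Theta 5.567, Zeta 1.347, Epsilon 7.114, Eta 2.915, Alpha 2.057.
Adams allocation: Theta 5, Zeta 2, Epsilon 7, Eta 3, Alpha 2.
Every allocation lies between the lower and upper quota.

none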